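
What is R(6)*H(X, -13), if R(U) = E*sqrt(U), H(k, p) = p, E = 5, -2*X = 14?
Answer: -65*sqrt(6) ≈ -159.22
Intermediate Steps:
X = -7 (X = -1/2*14 = -7)
R(U) = 5*sqrt(U)
R(6)*H(X, -13) = (5*sqrt(6))*(-13) = -65*sqrt(6)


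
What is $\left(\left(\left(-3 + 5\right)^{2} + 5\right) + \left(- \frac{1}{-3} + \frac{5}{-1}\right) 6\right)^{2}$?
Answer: $361$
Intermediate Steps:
$\left(\left(\left(-3 + 5\right)^{2} + 5\right) + \left(- \frac{1}{-3} + \frac{5}{-1}\right) 6\right)^{2} = \left(\left(2^{2} + 5\right) + \left(\left(-1\right) \left(- \frac{1}{3}\right) + 5 \left(-1\right)\right) 6\right)^{2} = \left(\left(4 + 5\right) + \left(\frac{1}{3} - 5\right) 6\right)^{2} = \left(9 - 28\right)^{2} = \left(-19\right)^{2} = 361$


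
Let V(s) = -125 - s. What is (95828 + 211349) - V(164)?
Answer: 307466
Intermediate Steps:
(95828 + 211349) - V(164) = (95828 + 211349) - (-125 - 1*164) = 307177 - (-125 - 164) = 307177 - 1*(-289) = 307177 + 289 = 307466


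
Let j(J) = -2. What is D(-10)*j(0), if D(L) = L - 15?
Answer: 50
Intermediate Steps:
D(L) = -15 + L
D(-10)*j(0) = (-15 - 10)*(-2) = -25*(-2) = 50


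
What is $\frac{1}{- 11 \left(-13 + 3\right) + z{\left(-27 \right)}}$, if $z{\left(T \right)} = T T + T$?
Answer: $\frac{1}{812} \approx 0.0012315$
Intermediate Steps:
$z{\left(T \right)} = T + T^{2}$ ($z{\left(T \right)} = T^{2} + T = T + T^{2}$)
$\frac{1}{- 11 \left(-13 + 3\right) + z{\left(-27 \right)}} = \frac{1}{- 11 \left(-13 + 3\right) - 27 \left(1 - 27\right)} = \frac{1}{\left(-11\right) \left(-10\right) - -702} = \frac{1}{110 + 702} = \frac{1}{812}$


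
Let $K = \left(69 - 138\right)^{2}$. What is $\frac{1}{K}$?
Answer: $\frac{1}{4761} \approx 0.00021004$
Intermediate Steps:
$K = 4761$ ($K = \left(-69\right)^{2} = 4761$)
$\frac{1}{K} = \frac{1}{4761}$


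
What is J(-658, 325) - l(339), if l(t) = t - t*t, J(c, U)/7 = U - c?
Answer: 121463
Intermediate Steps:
J(c, U) = -7*c + 7*U (J(c, U) = 7*(U - c) = -7*c + 7*U)
l(t) = t - t**2
J(-658, 325) - l(339) = (-7*(-658) + 7*325) - 339*(1 - 1*339) = (4606 + 2275) - 339*(1 - 339) = 6881 - 339*(-338) = 6881 - 1*(-114582) = 6881 + 114582 = 121463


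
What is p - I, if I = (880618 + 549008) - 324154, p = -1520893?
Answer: -2626365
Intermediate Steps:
I = 1105472 (I = 1429626 - 324154 = 1105472)
p - I = -1520893 - 1*1105472 = -1520893 - 1105472 = -2626365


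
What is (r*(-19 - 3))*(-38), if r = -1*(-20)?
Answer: 16720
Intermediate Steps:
r = 20
(r*(-19 - 3))*(-38) = (20*(-19 - 3))*(-38) = (20*(-22))*(-38) = -440*(-38) = 16720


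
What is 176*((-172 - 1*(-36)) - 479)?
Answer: -108240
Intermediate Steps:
176*((-172 - 1*(-36)) - 479) = 176*((-172 + 36) - 479) = 176*(-136 - 479) = 176*(-615) = -108240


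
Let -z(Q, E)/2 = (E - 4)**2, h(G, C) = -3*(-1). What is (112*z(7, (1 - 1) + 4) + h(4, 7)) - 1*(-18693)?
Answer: 18696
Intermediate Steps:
h(G, C) = 3
z(Q, E) = -2*(-4 + E)**2 (z(Q, E) = -2*(E - 4)**2 = -2*(-4 + E)**2)
(112*z(7, (1 - 1) + 4) + h(4, 7)) - 1*(-18693) = (112*(-2*(-4 + ((1 - 1) + 4))**2) + 3) - 1*(-18693) = (112*(-2*(-4 + (0 + 4))**2) + 3) + 18693 = (112*(-2*(-4 + 4)**2) + 3) + 18693 = (112*(-2*0**2) + 3) + 18693 = (112*(-2*0) + 3) + 18693 = (112*0 + 3) + 18693 = (0 + 3) + 18693 = 3 + 18693 = 18696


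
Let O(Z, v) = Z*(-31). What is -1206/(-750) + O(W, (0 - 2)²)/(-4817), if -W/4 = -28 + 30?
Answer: 937217/602125 ≈ 1.5565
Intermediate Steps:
W = -8 (W = -4*(-28 + 30) = -4*2 = -8)
O(Z, v) = -31*Z
-1206/(-750) + O(W, (0 - 2)²)/(-4817) = -1206/(-750) - 31*(-8)/(-4817) = -1206*(-1/750) + 248*(-1/4817) = 201/125 - 248/4817 = 937217/602125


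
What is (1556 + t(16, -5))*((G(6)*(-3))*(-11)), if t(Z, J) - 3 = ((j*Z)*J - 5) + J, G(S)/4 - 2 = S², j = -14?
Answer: 13387704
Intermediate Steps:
G(S) = 8 + 4*S²
t(Z, J) = -2 + J - 14*J*Z (t(Z, J) = 3 + (((-14*Z)*J - 5) + J) = 3 + ((-14*J*Z - 5) + J) = 3 + ((-5 - 14*J*Z) + J) = 3 + (-5 + J - 14*J*Z) = -2 + J - 14*J*Z)
(1556 + t(16, -5))*((G(6)*(-3))*(-11)) = (1556 + (-2 - 5 - 14*(-5)*16))*(((8 + 4*6²)*(-3))*(-11)) = (1556 + (-2 - 5 + 1120))*(((8 + 4*36)*(-3))*(-11)) = (1556 + 1113)*(((8 + 144)*(-3))*(-11)) = 2669*((152*(-3))*(-11)) = 2669*(-456*(-11)) = 2669*5016 = 13387704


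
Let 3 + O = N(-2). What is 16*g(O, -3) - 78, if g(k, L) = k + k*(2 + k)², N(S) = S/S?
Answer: -110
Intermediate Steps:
N(S) = 1
O = -2 (O = -3 + 1 = -2)
16*g(O, -3) - 78 = 16*(-2*(1 + (2 - 2)²)) - 78 = 16*(-2*(1 + 0²)) - 78 = 16*(-2*(1 + 0)) - 78 = 16*(-2*1) - 78 = 16*(-2) - 78 = -32 - 78 = -110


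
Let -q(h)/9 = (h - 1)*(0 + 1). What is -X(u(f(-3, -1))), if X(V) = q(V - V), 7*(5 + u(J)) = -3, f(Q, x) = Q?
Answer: -9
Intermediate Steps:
q(h) = 9 - 9*h (q(h) = -9*(h - 1)*(0 + 1) = -9*(-1 + h) = 9 - 9*h)
u(J) = -38/7 (u(J) = -5 + (1/7)*(-3) = -5 - 3/7 = -38/7)
X(V) = 9 (X(V) = 9 - 9*(V - V) = 9 - 9*0 = 9 + 0 = 9)
-X(u(f(-3, -1))) = -1*9 = -9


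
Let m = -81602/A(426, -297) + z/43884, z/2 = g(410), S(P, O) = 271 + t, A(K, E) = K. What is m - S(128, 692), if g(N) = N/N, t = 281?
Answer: -1158369307/1557882 ≈ -743.55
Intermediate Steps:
g(N) = 1
S(P, O) = 552 (S(P, O) = 271 + 281 = 552)
z = 2 (z = 2*1 = 2)
m = -298418443/1557882 (m = -81602/426 + 2/43884 = -81602*1/426 + 2*(1/43884) = -40801/213 + 1/21942 = -298418443/1557882 ≈ -191.55)
m - S(128, 692) = -298418443/1557882 - 1*552 = -298418443/1557882 - 552 = -1158369307/1557882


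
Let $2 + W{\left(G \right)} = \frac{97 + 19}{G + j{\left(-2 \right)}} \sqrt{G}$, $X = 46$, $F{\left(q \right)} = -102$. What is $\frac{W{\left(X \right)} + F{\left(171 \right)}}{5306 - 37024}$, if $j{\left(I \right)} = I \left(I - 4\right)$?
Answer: $\frac{52}{15859} - \frac{\sqrt{46}}{15859} \approx 0.0028512$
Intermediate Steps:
$j{\left(I \right)} = I \left(-4 + I\right)$
$W{\left(G \right)} = -2 + \frac{116 \sqrt{G}}{12 + G}$ ($W{\left(G \right)} = -2 + \frac{97 + 19}{G - 2 \left(-4 - 2\right)} \sqrt{G} = -2 + \frac{116}{G - -12} \sqrt{G} = -2 + \frac{116}{G + 12} \sqrt{G} = -2 + \frac{116}{12 + G} \sqrt{G} = -2 + \frac{116 \sqrt{G}}{12 + G}$)
$\frac{W{\left(X \right)} + F{\left(171 \right)}}{5306 - 37024} = \frac{\frac{2 \left(-12 - 46 + 58 \sqrt{46}\right)}{12 + 46} - 102}{5306 - 37024} = \frac{\frac{2 \left(-12 - 46 + 58 \sqrt{46}\right)}{58} - 102}{-31718} = \left(2 \cdot \frac{1}{58} \left(-58 + 58 \sqrt{46}\right) - 102\right) \left(- \frac{1}{31718}\right) = \left(\left(-2 + 2 \sqrt{46}\right) - 102\right) \left(- \frac{1}{31718}\right) = \left(-104 + 2 \sqrt{46}\right) \left(- \frac{1}{31718}\right) = \frac{52}{15859} - \frac{\sqrt{46}}{15859}$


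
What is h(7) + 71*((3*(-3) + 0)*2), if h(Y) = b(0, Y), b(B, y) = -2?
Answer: -1280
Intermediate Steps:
h(Y) = -2
h(7) + 71*((3*(-3) + 0)*2) = -2 + 71*((3*(-3) + 0)*2) = -2 + 71*((-9 + 0)*2) = -2 + 71*(-9*2) = -2 + 71*(-18) = -2 - 1278 = -1280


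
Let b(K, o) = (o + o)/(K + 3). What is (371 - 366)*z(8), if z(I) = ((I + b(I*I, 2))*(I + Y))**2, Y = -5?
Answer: 13122000/4489 ≈ 2923.1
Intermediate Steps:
b(K, o) = 2*o/(3 + K) (b(K, o) = (2*o)/(3 + K) = 2*o/(3 + K))
z(I) = (-5 + I)**2*(I + 4/(3 + I**2))**2 (z(I) = ((I + 2*2/(3 + I*I))*(I - 5))**2 = ((I + 2*2/(3 + I**2))*(-5 + I))**2 = ((I + 4/(3 + I**2))*(-5 + I))**2 = ((-5 + I)*(I + 4/(3 + I**2)))**2 = (-5 + I)**2*(I + 4/(3 + I**2))**2)
(371 - 366)*z(8) = (371 - 366)*((-5 + 8)**2*(4 + 8*(3 + 8**2))**2/(3 + 8**2)**2) = 5*(3**2*(4 + 8*(3 + 64))**2/(3 + 64)**2) = 5*(9*(4 + 8*67)**2/67**2) = 5*(9*(1/4489)*(4 + 536)**2) = 5*(9*(1/4489)*540**2) = 5*(9*(1/4489)*291600) = 5*(2624400/4489) = 13122000/4489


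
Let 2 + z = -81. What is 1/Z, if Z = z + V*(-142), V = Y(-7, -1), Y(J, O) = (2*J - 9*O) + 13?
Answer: -1/1219 ≈ -0.00082034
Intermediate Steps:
Y(J, O) = 13 - 9*O + 2*J (Y(J, O) = (-9*O + 2*J) + 13 = 13 - 9*O + 2*J)
V = 8 (V = 13 - 9*(-1) + 2*(-7) = 13 + 9 - 14 = 8)
z = -83 (z = -2 - 81 = -83)
Z = -1219 (Z = -83 + 8*(-142) = -83 - 1136 = -1219)
1/Z = 1/(-1219) = -1/1219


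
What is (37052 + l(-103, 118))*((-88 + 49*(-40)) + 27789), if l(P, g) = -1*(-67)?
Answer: 955480179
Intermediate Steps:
l(P, g) = 67
(37052 + l(-103, 118))*((-88 + 49*(-40)) + 27789) = (37052 + 67)*((-88 + 49*(-40)) + 27789) = 37119*((-88 - 1960) + 27789) = 37119*(-2048 + 27789) = 37119*25741 = 955480179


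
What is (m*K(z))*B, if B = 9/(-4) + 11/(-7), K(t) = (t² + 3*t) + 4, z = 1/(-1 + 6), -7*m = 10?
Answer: 6206/245 ≈ 25.331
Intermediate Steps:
m = -10/7 (m = -⅐*10 = -10/7 ≈ -1.4286)
z = ⅕ (z = 1/5 = ⅕ ≈ 0.20000)
K(t) = 4 + t² + 3*t
B = -107/28 (B = 9*(-¼) + 11*(-⅐) = -9/4 - 11/7 = -107/28 ≈ -3.8214)
(m*K(z))*B = -10*(4 + (⅕)² + 3*(⅕))/7*(-107/28) = -10*(4 + 1/25 + ⅗)/7*(-107/28) = -10/7*116/25*(-107/28) = -232/35*(-107/28) = 6206/245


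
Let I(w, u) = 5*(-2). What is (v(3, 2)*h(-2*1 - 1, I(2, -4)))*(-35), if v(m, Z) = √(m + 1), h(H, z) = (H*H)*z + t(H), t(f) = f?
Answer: 6510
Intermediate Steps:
I(w, u) = -10
h(H, z) = H + z*H² (h(H, z) = (H*H)*z + H = H²*z + H = z*H² + H = H + z*H²)
v(m, Z) = √(1 + m)
(v(3, 2)*h(-2*1 - 1, I(2, -4)))*(-35) = (√(1 + 3)*((-2*1 - 1)*(1 + (-2*1 - 1)*(-10))))*(-35) = (√4*((-2 - 1)*(1 + (-2 - 1)*(-10))))*(-35) = (2*(-3*(1 - 3*(-10))))*(-35) = (2*(-3*(1 + 30)))*(-35) = (2*(-3*31))*(-35) = (2*(-93))*(-35) = -186*(-35) = 6510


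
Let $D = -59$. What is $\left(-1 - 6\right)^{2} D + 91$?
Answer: $-2800$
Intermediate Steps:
$\left(-1 - 6\right)^{2} D + 91 = \left(-1 - 6\right)^{2} \left(-59\right) + 91 = \left(-7\right)^{2} \left(-59\right) + 91 = 49 \left(-59\right) + 91 = -2891 + 91 = -2800$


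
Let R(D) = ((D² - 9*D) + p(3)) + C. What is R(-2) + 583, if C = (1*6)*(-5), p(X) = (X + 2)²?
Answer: 600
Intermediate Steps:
p(X) = (2 + X)²
C = -30 (C = 6*(-5) = -30)
R(D) = -5 + D² - 9*D (R(D) = ((D² - 9*D) + (2 + 3)²) - 30 = ((D² - 9*D) + 5²) - 30 = ((D² - 9*D) + 25) - 30 = (25 + D² - 9*D) - 30 = -5 + D² - 9*D)
R(-2) + 583 = (-5 + (-2)² - 9*(-2)) + 583 = (-5 + 4 + 18) + 583 = 17 + 583 = 600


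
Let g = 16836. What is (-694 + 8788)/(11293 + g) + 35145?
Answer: 988601799/28129 ≈ 35145.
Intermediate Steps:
(-694 + 8788)/(11293 + g) + 35145 = (-694 + 8788)/(11293 + 16836) + 35145 = 8094/28129 + 35145 = 988601799/28129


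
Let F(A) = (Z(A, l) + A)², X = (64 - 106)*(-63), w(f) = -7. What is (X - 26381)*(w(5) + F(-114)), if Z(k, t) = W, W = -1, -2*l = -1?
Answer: -313729230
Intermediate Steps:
l = ½ (l = -½*(-1) = ½ ≈ 0.50000)
X = 2646 (X = -42*(-63) = 2646)
Z(k, t) = -1
F(A) = (-1 + A)²
(X - 26381)*(w(5) + F(-114)) = (2646 - 26381)*(-7 + (-1 - 114)²) = -23735*(-7 + (-115)²) = -23735*(-7 + 13225) = -23735*13218 = -313729230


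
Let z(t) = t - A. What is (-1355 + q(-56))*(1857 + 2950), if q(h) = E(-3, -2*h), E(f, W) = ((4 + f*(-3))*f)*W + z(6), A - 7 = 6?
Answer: -27544110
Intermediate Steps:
A = 13 (A = 7 + 6 = 13)
z(t) = -13 + t (z(t) = t - 1*13 = t - 13 = -13 + t)
E(f, W) = -7 + W*f*(4 - 3*f) (E(f, W) = ((4 + f*(-3))*f)*W + (-13 + 6) = ((4 - 3*f)*f)*W - 7 = (f*(4 - 3*f))*W - 7 = W*f*(4 - 3*f) - 7 = -7 + W*f*(4 - 3*f))
q(h) = -7 + 78*h (q(h) = -7 - 3*(-2*h)*(-3)² + 4*(-2*h)*(-3) = -7 - 3*(-2*h)*9 + 24*h = -7 + 54*h + 24*h = -7 + 78*h)
(-1355 + q(-56))*(1857 + 2950) = (-1355 + (-7 + 78*(-56)))*(1857 + 2950) = (-1355 + (-7 - 4368))*4807 = (-1355 - 4375)*4807 = -5730*4807 = -27544110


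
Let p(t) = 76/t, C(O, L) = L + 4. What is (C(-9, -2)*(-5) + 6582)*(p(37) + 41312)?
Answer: 10046090640/37 ≈ 2.7152e+8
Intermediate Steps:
C(O, L) = 4 + L
(C(-9, -2)*(-5) + 6582)*(p(37) + 41312) = ((4 - 2)*(-5) + 6582)*(76/37 + 41312) = (2*(-5) + 6582)*(76*(1/37) + 41312) = (-10 + 6582)*(76/37 + 41312) = 6572*(1528620/37) = 10046090640/37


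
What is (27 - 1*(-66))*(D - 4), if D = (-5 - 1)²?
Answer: 2976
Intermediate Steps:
D = 36 (D = (-6)² = 36)
(27 - 1*(-66))*(D - 4) = (27 - 1*(-66))*(36 - 4) = (27 + 66)*32 = 93*32 = 2976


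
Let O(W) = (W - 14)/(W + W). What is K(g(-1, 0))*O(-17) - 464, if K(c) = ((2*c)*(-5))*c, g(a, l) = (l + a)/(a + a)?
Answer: -31707/68 ≈ -466.28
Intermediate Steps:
g(a, l) = (a + l)/(2*a) (g(a, l) = (a + l)/((2*a)) = (a + l)*(1/(2*a)) = (a + l)/(2*a))
O(W) = (-14 + W)/(2*W) (O(W) = (-14 + W)/((2*W)) = (-14 + W)*(1/(2*W)) = (-14 + W)/(2*W))
K(c) = -10*c² (K(c) = (-10*c)*c = -10*c²)
K(g(-1, 0))*O(-17) - 464 = (-10*(-1 + 0)²/4)*((½)*(-14 - 17)/(-17)) - 464 = (-10*((½)*(-1)*(-1))²)*((½)*(-1/17)*(-31)) - 464 = -10*(½)²*(31/34) - 464 = -10*¼*(31/34) - 464 = -5/2*31/34 - 464 = -155/68 - 464 = -31707/68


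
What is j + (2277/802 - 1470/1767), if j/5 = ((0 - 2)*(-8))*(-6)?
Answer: -225793267/472378 ≈ -477.99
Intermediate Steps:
j = -480 (j = 5*(((0 - 2)*(-8))*(-6)) = 5*(-2*(-8)*(-6)) = 5*(16*(-6)) = 5*(-96) = -480)
j + (2277/802 - 1470/1767) = -480 + (2277/802 - 1470/1767) = -480 + (2277*(1/802) - 1470*1/1767) = -480 + (2277/802 - 490/589) = -480 + 948173/472378 = -225793267/472378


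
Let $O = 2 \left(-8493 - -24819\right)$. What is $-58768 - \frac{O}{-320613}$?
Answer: $- \frac{6280584044}{106871} \approx -58768.0$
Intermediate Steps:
$O = 32652$ ($O = 2 \left(-8493 + 24819\right) = 2 \cdot 16326 = 32652$)
$-58768 - \frac{O}{-320613} = -58768 - \frac{32652}{-320613} = -58768 - 32652 \left(- \frac{1}{320613}\right) = -58768 - - \frac{10884}{106871} = -58768 + \frac{10884}{106871} = - \frac{6280584044}{106871}$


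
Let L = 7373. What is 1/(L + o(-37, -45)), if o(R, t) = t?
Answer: 1/7328 ≈ 0.00013646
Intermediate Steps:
1/(L + o(-37, -45)) = 1/(7373 - 45) = 1/7328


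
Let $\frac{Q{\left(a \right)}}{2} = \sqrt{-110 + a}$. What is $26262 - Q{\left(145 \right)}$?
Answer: $26262 - 2 \sqrt{35} \approx 26250.0$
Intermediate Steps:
$Q{\left(a \right)} = 2 \sqrt{-110 + a}$
$26262 - Q{\left(145 \right)} = 26262 - 2 \sqrt{-110 + 145} = 26262 - 2 \sqrt{35}$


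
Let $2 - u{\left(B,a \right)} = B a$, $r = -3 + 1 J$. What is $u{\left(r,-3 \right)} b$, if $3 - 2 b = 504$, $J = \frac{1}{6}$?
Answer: $\frac{6513}{4} \approx 1628.3$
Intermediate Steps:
$J = \frac{1}{6} \approx 0.16667$
$r = - \frac{17}{6}$ ($r = -3 + 1 \cdot \frac{1}{6} = -3 + \frac{1}{6} = - \frac{17}{6} \approx -2.8333$)
$b = - \frac{501}{2}$ ($b = \frac{3}{2} - 252 = - \frac{501}{2} \approx -250.5$)
$u{\left(B,a \right)} = 2 - B a$
$u{\left(r,-3 \right)} b = \left(2 - \left(- \frac{17}{6}\right) \left(-3\right)\right) \left(- \frac{501}{2}\right) = \left(2 - \frac{17}{2}\right) \left(- \frac{501}{2}\right) = \left(- \frac{13}{2}\right) \left(- \frac{501}{2}\right) = \frac{6513}{4}$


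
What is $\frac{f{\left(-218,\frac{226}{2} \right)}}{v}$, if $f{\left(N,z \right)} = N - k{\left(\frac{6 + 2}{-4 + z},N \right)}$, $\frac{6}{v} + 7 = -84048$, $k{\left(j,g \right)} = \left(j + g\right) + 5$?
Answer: $\frac{46482415}{654} \approx 71074.0$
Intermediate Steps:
$k{\left(j,g \right)} = 5 + g + j$ ($k{\left(j,g \right)} = \left(g + j\right) + 5 = 5 + g + j$)
$v = - \frac{6}{84055}$ ($v = \frac{6}{-7 - 84048} = \frac{6}{-84055} = 6 \left(- \frac{1}{84055}\right) = - \frac{6}{84055} \approx -7.1382 \cdot 10^{-5}$)
$f{\left(N,z \right)} = -5 - \frac{8}{-4 + z}$ ($f{\left(N,z \right)} = N - \left(5 + N + \frac{6 + 2}{-4 + z}\right) = N - \left(5 + N + \frac{8}{-4 + z}\right) = -5 - \frac{8}{-4 + z}$)
$\frac{f{\left(-218,\frac{226}{2} \right)}}{v} = \frac{\frac{1}{-4 + \frac{226}{2}} \left(12 - 5 \cdot \frac{226}{2}\right)}{- \frac{6}{84055}} = \frac{12 - 5 \cdot 226 \cdot \frac{1}{2}}{-4 + 226 \cdot \frac{1}{2}} \left(- \frac{84055}{6}\right) = \frac{12 - 565}{-4 + 113} \left(- \frac{84055}{6}\right) = \frac{12 - 565}{109} \left(- \frac{84055}{6}\right) = \frac{1}{109} \left(-553\right) \left(- \frac{84055}{6}\right) = \left(- \frac{553}{109}\right) \left(- \frac{84055}{6}\right) = \frac{46482415}{654}$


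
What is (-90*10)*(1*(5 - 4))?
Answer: -900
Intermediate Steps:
(-90*10)*(1*(5 - 4)) = -900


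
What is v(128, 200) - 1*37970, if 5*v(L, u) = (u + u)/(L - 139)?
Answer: -417750/11 ≈ -37977.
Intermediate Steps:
v(L, u) = 2*u/(5*(-139 + L)) (v(L, u) = ((u + u)/(L - 139))/5 = ((2*u)/(-139 + L))/5 = (2*u/(-139 + L))/5 = 2*u/(5*(-139 + L)))
v(128, 200) - 1*37970 = (⅖)*200/(-139 + 128) - 1*37970 = (⅖)*200/(-11) - 37970 = (⅖)*200*(-1/11) - 37970 = -80/11 - 37970 = -417750/11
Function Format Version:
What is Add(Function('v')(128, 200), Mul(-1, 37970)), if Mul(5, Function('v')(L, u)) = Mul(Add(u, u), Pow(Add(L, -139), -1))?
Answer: Rational(-417750, 11) ≈ -37977.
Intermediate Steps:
Function('v')(L, u) = Mul(Rational(2, 5), u, Pow(Add(-139, L), -1)) (Function('v')(L, u) = Mul(Rational(1, 5), Mul(Add(u, u), Pow(Add(L, -139), -1))) = Mul(Rational(1, 5), Mul(Mul(2, u), Pow(Add(-139, L), -1))) = Mul(Rational(1, 5), Mul(2, u, Pow(Add(-139, L), -1))) = Mul(Rational(2, 5), u, Pow(Add(-139, L), -1)))
Add(Function('v')(128, 200), Mul(-1, 37970)) = Add(Mul(Rational(2, 5), 200, Pow(Add(-139, 128), -1)), Mul(-1, 37970)) = Add(Mul(Rational(2, 5), 200, Pow(-11, -1)), -37970) = Add(Mul(Rational(2, 5), 200, Rational(-1, 11)), -37970) = Add(Rational(-80, 11), -37970) = Rational(-417750, 11)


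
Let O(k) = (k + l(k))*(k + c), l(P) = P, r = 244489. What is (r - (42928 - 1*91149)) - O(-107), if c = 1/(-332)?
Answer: 44788685/166 ≈ 2.6981e+5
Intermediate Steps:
c = -1/332 ≈ -0.0030120
O(k) = 2*k*(-1/332 + k) (O(k) = (k + k)*(k - 1/332) = (2*k)*(-1/332 + k) = 2*k*(-1/332 + k))
(r - (42928 - 1*91149)) - O(-107) = (244489 - (42928 - 1*91149)) - (-107)*(-1 + 332*(-107))/166 = (244489 - (42928 - 91149)) - (-107)*(-1 - 35524)/166 = (244489 - 1*(-48221)) - (-107)*(-35525)/166 = (244489 + 48221) - 1*3801175/166 = 292710 - 3801175/166 = 44788685/166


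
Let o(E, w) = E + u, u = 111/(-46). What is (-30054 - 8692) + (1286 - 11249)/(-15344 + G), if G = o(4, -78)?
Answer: -27344569948/705751 ≈ -38745.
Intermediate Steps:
u = -111/46 (u = 111*(-1/46) = -111/46 ≈ -2.4130)
o(E, w) = -111/46 + E (o(E, w) = E - 111/46 = -111/46 + E)
G = 73/46 (G = -111/46 + 4 = 73/46 ≈ 1.5870)
(-30054 - 8692) + (1286 - 11249)/(-15344 + G) = (-30054 - 8692) + (1286 - 11249)/(-15344 + 73/46) = -38746 - 9963/(-705751/46) = -38746 - 9963*(-46/705751) = -38746 + 458298/705751 = -27344569948/705751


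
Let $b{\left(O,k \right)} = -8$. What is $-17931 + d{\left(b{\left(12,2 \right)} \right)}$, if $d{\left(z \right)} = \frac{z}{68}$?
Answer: $- \frac{304829}{17} \approx -17931.0$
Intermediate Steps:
$d{\left(z \right)} = \frac{z}{68}$ ($d{\left(z \right)} = z \frac{1}{68} = \frac{z}{68}$)
$-17931 + d{\left(b{\left(12,2 \right)} \right)} = -17931 + \frac{1}{68} \left(-8\right) = -17931 - \frac{2}{17} = - \frac{304829}{17}$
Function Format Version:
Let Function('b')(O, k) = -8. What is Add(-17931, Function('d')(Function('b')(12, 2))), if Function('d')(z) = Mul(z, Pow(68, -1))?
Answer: Rational(-304829, 17) ≈ -17931.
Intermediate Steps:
Function('d')(z) = Mul(Rational(1, 68), z) (Function('d')(z) = Mul(z, Rational(1, 68)) = Mul(Rational(1, 68), z))
Add(-17931, Function('d')(Function('b')(12, 2))) = Add(-17931, Mul(Rational(1, 68), -8)) = Add(-17931, Rational(-2, 17)) = Rational(-304829, 17)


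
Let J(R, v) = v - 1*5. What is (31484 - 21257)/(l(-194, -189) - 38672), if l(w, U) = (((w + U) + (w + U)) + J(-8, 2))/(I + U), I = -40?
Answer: -334569/1265017 ≈ -0.26448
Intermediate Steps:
J(R, v) = -5 + v (J(R, v) = v - 5 = -5 + v)
l(w, U) = (-3 + 2*U + 2*w)/(-40 + U) (l(w, U) = (((w + U) + (w + U)) + (-5 + 2))/(-40 + U) = (((U + w) + (U + w)) - 3)/(-40 + U) = ((2*U + 2*w) - 3)/(-40 + U) = (-3 + 2*U + 2*w)/(-40 + U))
(31484 - 21257)/(l(-194, -189) - 38672) = (31484 - 21257)/((-3 + 2*(-189) + 2*(-194))/(-40 - 189) - 38672) = 10227/((-3 - 378 - 388)/(-229) - 38672) = 10227/(-1/229*(-769) - 38672) = 10227/(769/229 - 38672) = 10227/(-8855119/229) = 10227*(-229/8855119) = -334569/1265017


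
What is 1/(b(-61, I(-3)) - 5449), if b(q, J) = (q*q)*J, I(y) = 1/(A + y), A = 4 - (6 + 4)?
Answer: -9/52762 ≈ -0.00017058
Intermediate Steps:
A = -6 (A = 4 - 1*10 = 4 - 10 = -6)
I(y) = 1/(-6 + y)
b(q, J) = J*q² (b(q, J) = q²*J = J*q²)
1/(b(-61, I(-3)) - 5449) = 1/((-61)²/(-6 - 3) - 5449) = 1/(3721/(-9) - 5449) = 1/(-⅑*3721 - 5449) = 1/(-3721/9 - 5449) = 1/(-52762/9) = -9/52762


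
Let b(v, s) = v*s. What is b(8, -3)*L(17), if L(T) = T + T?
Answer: -816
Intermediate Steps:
b(v, s) = s*v
L(T) = 2*T
b(8, -3)*L(17) = (-3*8)*(2*17) = -24*34 = -816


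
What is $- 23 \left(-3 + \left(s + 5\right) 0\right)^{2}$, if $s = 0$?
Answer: $-207$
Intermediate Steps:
$- 23 \left(-3 + \left(s + 5\right) 0\right)^{2} = - 23 \left(-3 + \left(0 + 5\right) 0\right)^{2} = - 23 \left(-3 + 5 \cdot 0\right)^{2} = - 23 \left(-3 + 0\right)^{2} = - 23 \left(-3\right)^{2} = \left(-23\right) 9 = -207$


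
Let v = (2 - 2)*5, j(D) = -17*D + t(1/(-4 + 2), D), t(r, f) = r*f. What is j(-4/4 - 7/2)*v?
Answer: 0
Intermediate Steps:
t(r, f) = f*r
j(D) = -35*D/2 (j(D) = -17*D + D/(-4 + 2) = -17*D + D/(-2) = -17*D + D*(-½) = -17*D - D/2 = -35*D/2)
v = 0 (v = 0*5 = 0)
j(-4/4 - 7/2)*v = -35*(-4/4 - 7/2)/2*0 = -35*(-4*¼ - 7*½)/2*0 = -35*(-1 - 7/2)/2*0 = -35/2*(-9/2)*0 = (315/4)*0 = 0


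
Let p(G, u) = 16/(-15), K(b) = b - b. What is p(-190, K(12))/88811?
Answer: -16/1332165 ≈ -1.2011e-5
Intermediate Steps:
K(b) = 0
p(G, u) = -16/15 (p(G, u) = 16*(-1/15) = -16/15)
p(-190, K(12))/88811 = -16/15/88811 = -16/15*1/88811 = -16/1332165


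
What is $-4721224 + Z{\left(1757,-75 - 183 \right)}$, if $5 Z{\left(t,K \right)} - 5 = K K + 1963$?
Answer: $- \frac{23537588}{5} \approx -4.7075 \cdot 10^{6}$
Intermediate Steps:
$Z{\left(t,K \right)} = \frac{1968}{5} + \frac{K^{2}}{5}$ ($Z{\left(t,K \right)} = 1 + \frac{K K + 1963}{5} = 1 + \frac{K^{2} + 1963}{5} = 1 + \frac{1963 + K^{2}}{5} = 1 + \left(\frac{1963}{5} + \frac{K^{2}}{5}\right) = \frac{1968}{5} + \frac{K^{2}}{5}$)
$-4721224 + Z{\left(1757,-75 - 183 \right)} = -4721224 + \left(\frac{1968}{5} + \frac{\left(-75 - 183\right)^{2}}{5}\right) = -4721224 + \left(\frac{1968}{5} + \frac{\left(-258\right)^{2}}{5}\right) = -4721224 + \left(\frac{1968}{5} + \frac{1}{5} \cdot 66564\right) = -4721224 + \left(\frac{1968}{5} + \frac{66564}{5}\right) = -4721224 + \frac{68532}{5} = - \frac{23537588}{5}$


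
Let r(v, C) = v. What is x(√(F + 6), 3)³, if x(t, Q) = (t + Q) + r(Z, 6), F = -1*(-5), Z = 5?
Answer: (8 + √11)³ ≈ 1449.3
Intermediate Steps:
F = 5
x(t, Q) = 5 + Q + t (x(t, Q) = (t + Q) + 5 = (Q + t) + 5 = 5 + Q + t)
x(√(F + 6), 3)³ = (5 + 3 + √(5 + 6))³ = (5 + 3 + √11)³ = (8 + √11)³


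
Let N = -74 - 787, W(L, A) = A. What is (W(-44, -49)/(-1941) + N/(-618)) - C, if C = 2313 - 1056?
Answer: -502039261/399846 ≈ -1255.6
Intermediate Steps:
N = -861
C = 1257
(W(-44, -49)/(-1941) + N/(-618)) - C = (-49/(-1941) - 861/(-618)) - 1*1257 = (-49*(-1/1941) - 861*(-1/618)) - 1257 = (49/1941 + 287/206) - 1257 = 567161/399846 - 1257 = -502039261/399846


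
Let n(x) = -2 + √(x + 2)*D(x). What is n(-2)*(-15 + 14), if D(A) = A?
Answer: 2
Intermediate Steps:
n(x) = -2 + x*√(2 + x) (n(x) = -2 + √(x + 2)*x = -2 + √(2 + x)*x = -2 + x*√(2 + x))
n(-2)*(-15 + 14) = (-2 - 2*√(2 - 2))*(-15 + 14) = (-2 - 2*√0)*(-1) = (-2 - 2*0)*(-1) = (-2 + 0)*(-1) = -2*(-1) = 2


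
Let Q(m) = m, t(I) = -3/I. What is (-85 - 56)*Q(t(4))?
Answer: 423/4 ≈ 105.75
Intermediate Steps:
(-85 - 56)*Q(t(4)) = (-85 - 56)*(-3/4) = -(-423)/4 = -141*(-¾) = 423/4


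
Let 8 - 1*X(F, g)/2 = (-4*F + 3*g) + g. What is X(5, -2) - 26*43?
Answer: -1046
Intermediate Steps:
X(F, g) = 16 - 8*g + 8*F (X(F, g) = 16 - 2*((-4*F + 3*g) + g) = 16 - 2*(-4*F + 4*g) = 16 + (-8*g + 8*F) = 16 - 8*g + 8*F)
X(5, -2) - 26*43 = (16 - 8*(-2) + 8*5) - 26*43 = (16 + 16 + 40) - 1118 = 72 - 1118 = -1046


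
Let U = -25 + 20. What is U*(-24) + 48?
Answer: 168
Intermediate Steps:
U = -5
U*(-24) + 48 = -5*(-24) + 48 = 120 + 48 = 168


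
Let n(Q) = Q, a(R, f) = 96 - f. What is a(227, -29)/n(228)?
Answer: 125/228 ≈ 0.54825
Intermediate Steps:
a(227, -29)/n(228) = (96 - 1*(-29))/228 = (96 + 29)*(1/228) = 125*(1/228) = 125/228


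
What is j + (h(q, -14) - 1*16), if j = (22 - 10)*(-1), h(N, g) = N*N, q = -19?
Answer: 333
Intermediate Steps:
h(N, g) = N²
j = -12 (j = 12*(-1) = -12)
j + (h(q, -14) - 1*16) = -12 + ((-19)² - 1*16) = -12 + (361 - 16) = -12 + 345 = 333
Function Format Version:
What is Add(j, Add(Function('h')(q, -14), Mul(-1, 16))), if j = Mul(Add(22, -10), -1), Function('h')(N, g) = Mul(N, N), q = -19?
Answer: 333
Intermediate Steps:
Function('h')(N, g) = Pow(N, 2)
j = -12 (j = Mul(12, -1) = -12)
Add(j, Add(Function('h')(q, -14), Mul(-1, 16))) = Add(-12, Add(Pow(-19, 2), Mul(-1, 16))) = Add(-12, Add(361, -16)) = Add(-12, 345) = 333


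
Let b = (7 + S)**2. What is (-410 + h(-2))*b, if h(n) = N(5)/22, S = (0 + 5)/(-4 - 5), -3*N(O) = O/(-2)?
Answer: -45510715/2673 ≈ -17026.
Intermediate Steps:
N(O) = O/6 (N(O) = -O/(3*(-2)) = -O*(-1)/(3*2) = -(-1)*O/6 = O/6)
S = -5/9 (S = 5/(-9) = 5*(-1/9) = -5/9 ≈ -0.55556)
h(n) = 5/132 (h(n) = ((1/6)*5)/22 = (5/6)*(1/22) = 5/132)
b = 3364/81 (b = (7 - 5/9)**2 = (58/9)**2 = 3364/81 ≈ 41.531)
(-410 + h(-2))*b = (-410 + 5/132)*(3364/81) = -54115/132*3364/81 = -45510715/2673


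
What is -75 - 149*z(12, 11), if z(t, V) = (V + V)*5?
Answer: -16465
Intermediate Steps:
z(t, V) = 10*V (z(t, V) = (2*V)*5 = 10*V)
-75 - 149*z(12, 11) = -75 - 1490*11 = -75 - 149*110 = -75 - 16390 = -16465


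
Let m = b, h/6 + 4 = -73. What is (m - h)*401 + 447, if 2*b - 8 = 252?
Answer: 237839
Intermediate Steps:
h = -462 (h = -24 + 6*(-73) = -24 - 438 = -462)
b = 130 (b = 4 + (½)*252 = 4 + 126 = 130)
m = 130
(m - h)*401 + 447 = (130 - 1*(-462))*401 + 447 = (130 + 462)*401 + 447 = 592*401 + 447 = 237392 + 447 = 237839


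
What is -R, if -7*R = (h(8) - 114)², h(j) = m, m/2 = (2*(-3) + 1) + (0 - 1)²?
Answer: 14884/7 ≈ 2126.3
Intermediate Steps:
m = -8 (m = 2*((2*(-3) + 1) + (0 - 1)²) = 2*((-6 + 1) + (-1)²) = 2*(-5 + 1) = 2*(-4) = -8)
h(j) = -8
R = -14884/7 (R = -(-8 - 114)²/7 = -⅐*(-122)² = -⅐*14884 = -14884/7 ≈ -2126.3)
-R = -1*(-14884/7) = 14884/7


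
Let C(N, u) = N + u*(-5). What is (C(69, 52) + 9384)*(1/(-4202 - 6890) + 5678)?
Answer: 578978587375/11092 ≈ 5.2198e+7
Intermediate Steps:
C(N, u) = N - 5*u
(C(69, 52) + 9384)*(1/(-4202 - 6890) + 5678) = ((69 - 5*52) + 9384)*(1/(-4202 - 6890) + 5678) = ((69 - 260) + 9384)*(1/(-11092) + 5678) = (-191 + 9384)*(-1/11092 + 5678) = 9193*(62980375/11092) = 578978587375/11092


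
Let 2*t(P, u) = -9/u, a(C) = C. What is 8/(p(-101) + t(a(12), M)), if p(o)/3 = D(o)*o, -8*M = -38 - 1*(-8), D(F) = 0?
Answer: -20/3 ≈ -6.6667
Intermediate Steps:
M = 15/4 (M = -(-38 - 1*(-8))/8 = -(-38 + 8)/8 = -1/8*(-30) = 15/4 ≈ 3.7500)
t(P, u) = -9/(2*u) (t(P, u) = (-9/u)/2 = -9/(2*u))
p(o) = 0 (p(o) = 3*(0*o) = 3*0 = 0)
8/(p(-101) + t(a(12), M)) = 8/(0 - 9/(2*15/4)) = 8/(0 - 9/2*4/15) = 8/(0 - 6/5) = 8/(-6/5) = 8*(-5/6) = -20/3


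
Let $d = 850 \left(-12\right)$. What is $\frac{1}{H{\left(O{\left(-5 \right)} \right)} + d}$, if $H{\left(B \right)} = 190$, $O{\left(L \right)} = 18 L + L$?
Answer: $- \frac{1}{10010} \approx -9.99 \cdot 10^{-5}$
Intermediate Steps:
$O{\left(L \right)} = 19 L$
$d = -10200$
$\frac{1}{H{\left(O{\left(-5 \right)} \right)} + d} = \frac{1}{190 - 10200} = \frac{1}{-10010} = - \frac{1}{10010}$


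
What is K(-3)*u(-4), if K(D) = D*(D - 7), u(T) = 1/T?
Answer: -15/2 ≈ -7.5000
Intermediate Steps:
K(D) = D*(-7 + D)
K(-3)*u(-4) = -3*(-7 - 3)/(-4) = -3*(-10)*(-¼) = 30*(-¼) = -15/2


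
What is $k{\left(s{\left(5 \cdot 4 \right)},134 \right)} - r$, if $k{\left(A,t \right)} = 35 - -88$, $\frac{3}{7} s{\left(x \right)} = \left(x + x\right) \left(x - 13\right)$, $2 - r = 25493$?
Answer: $25614$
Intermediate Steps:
$r = -25491$ ($r = 2 - 25493 = -25491$)
$s{\left(x \right)} = \frac{14 x \left(-13 + x\right)}{3}$ ($s{\left(x \right)} = \frac{7 \left(x + x\right) \left(x - 13\right)}{3} = \frac{7 \cdot 2 x \left(-13 + x\right)}{3} = \frac{14 x \left(-13 + x\right)}{3}$)
$k{\left(A,t \right)} = 123$ ($k{\left(A,t \right)} = 35 + 88 = 123$)
$k{\left(s{\left(5 \cdot 4 \right)},134 \right)} - r = 123 - -25491 = 123 + 25491 = 25614$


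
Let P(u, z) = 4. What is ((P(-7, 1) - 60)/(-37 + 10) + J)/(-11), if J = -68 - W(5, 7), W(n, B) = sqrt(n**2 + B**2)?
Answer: 1780/297 + sqrt(74)/11 ≈ 6.7753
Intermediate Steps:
W(n, B) = sqrt(B**2 + n**2)
J = -68 - sqrt(74) (J = -68 - sqrt(7**2 + 5**2) = -68 - sqrt(49 + 25) = -68 - sqrt(74) ≈ -76.602)
((P(-7, 1) - 60)/(-37 + 10) + J)/(-11) = ((4 - 60)/(-37 + 10) + (-68 - sqrt(74)))/(-11) = (-56/(-27) + (-68 - sqrt(74)))*(-1/11) = (-56*(-1/27) + (-68 - sqrt(74)))*(-1/11) = (56/27 + (-68 - sqrt(74)))*(-1/11) = (-1780/27 - sqrt(74))*(-1/11) = 1780/297 + sqrt(74)/11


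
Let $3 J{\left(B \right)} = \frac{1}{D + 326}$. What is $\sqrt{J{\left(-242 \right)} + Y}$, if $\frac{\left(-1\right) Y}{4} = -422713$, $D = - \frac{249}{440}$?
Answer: $\frac{74 \sqrt{56979168847503}}{429573} \approx 1300.3$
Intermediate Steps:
$D = - \frac{249}{440}$ ($D = \left(-249\right) \frac{1}{440} = - \frac{249}{440} \approx -0.56591$)
$J{\left(B \right)} = \frac{440}{429573}$ ($J{\left(B \right)} = \frac{1}{3 \left(- \frac{249}{440} + 326\right)} = \frac{1}{3 \cdot \frac{143191}{440}} = \frac{1}{3} \cdot \frac{440}{143191} = \frac{440}{429573}$)
$Y = 1690852$ ($Y = \left(-4\right) \left(-422713\right) = 1690852$)
$\sqrt{J{\left(-242 \right)} + Y} = \sqrt{\frac{440}{429573} + 1690852} = \sqrt{\frac{726344366636}{429573}} = \frac{74 \sqrt{56979168847503}}{429573}$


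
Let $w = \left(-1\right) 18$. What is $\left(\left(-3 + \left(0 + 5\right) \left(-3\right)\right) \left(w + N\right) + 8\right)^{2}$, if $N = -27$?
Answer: $669124$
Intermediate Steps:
$w = -18$
$\left(\left(-3 + \left(0 + 5\right) \left(-3\right)\right) \left(w + N\right) + 8\right)^{2} = \left(\left(-3 + \left(0 + 5\right) \left(-3\right)\right) \left(-18 - 27\right) + 8\right)^{2} = \left(\left(-3 + 5 \left(-3\right)\right) \left(-45\right) + 8\right)^{2} = \left(\left(-3 - 15\right) \left(-45\right) + 8\right)^{2} = \left(\left(-18\right) \left(-45\right) + 8\right)^{2} = \left(810 + 8\right)^{2} = 818^{2} = 669124$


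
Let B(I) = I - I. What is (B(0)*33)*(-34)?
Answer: 0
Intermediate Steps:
B(I) = 0
(B(0)*33)*(-34) = (0*33)*(-34) = 0*(-34) = 0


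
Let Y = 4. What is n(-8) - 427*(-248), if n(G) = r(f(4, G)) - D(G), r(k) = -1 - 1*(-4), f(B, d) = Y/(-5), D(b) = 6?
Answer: 105893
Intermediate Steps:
f(B, d) = -4/5 (f(B, d) = 4/(-5) = 4*(-1/5) = -4/5)
r(k) = 3 (r(k) = -1 + 4 = 3)
n(G) = -3 (n(G) = 3 - 1*6 = 3 - 6 = -3)
n(-8) - 427*(-248) = -3 - 427*(-248) = -3 + 105896 = 105893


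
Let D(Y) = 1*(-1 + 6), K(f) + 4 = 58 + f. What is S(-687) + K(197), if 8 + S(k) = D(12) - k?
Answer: 935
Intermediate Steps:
K(f) = 54 + f (K(f) = -4 + (58 + f) = 54 + f)
D(Y) = 5 (D(Y) = 1*5 = 5)
S(k) = -3 - k (S(k) = -8 + (5 - k) = -3 - k)
S(-687) + K(197) = (-3 - 1*(-687)) + (54 + 197) = (-3 + 687) + 251 = 684 + 251 = 935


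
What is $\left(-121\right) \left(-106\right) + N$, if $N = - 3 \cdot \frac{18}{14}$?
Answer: $\frac{89755}{7} \approx 12822.0$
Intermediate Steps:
$N = - \frac{27}{7}$ ($N = - 3 \cdot 18 \cdot \frac{1}{14} = \left(-3\right) \frac{9}{7} = - \frac{27}{7} \approx -3.8571$)
$\left(-121\right) \left(-106\right) + N = \left(-121\right) \left(-106\right) - \frac{27}{7} = 12826 - \frac{27}{7} = \frac{89755}{7}$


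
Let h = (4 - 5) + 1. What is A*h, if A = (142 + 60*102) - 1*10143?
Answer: 0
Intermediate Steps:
h = 0 (h = -1 + 1 = 0)
A = -3881 (A = (142 + 6120) - 10143 = 6262 - 10143 = -3881)
A*h = -3881*0 = 0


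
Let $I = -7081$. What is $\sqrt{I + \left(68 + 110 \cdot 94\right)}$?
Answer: $\sqrt{3327} \approx 57.68$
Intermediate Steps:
$\sqrt{I + \left(68 + 110 \cdot 94\right)} = \sqrt{-7081 + \left(68 + 110 \cdot 94\right)} = \sqrt{-7081 + \left(68 + 10340\right)} = \sqrt{-7081 + 10408} = \sqrt{3327}$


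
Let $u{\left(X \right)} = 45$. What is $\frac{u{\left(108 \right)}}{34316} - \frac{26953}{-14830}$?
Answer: $\frac{462793249}{254453140} \approx 1.8188$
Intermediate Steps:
$\frac{u{\left(108 \right)}}{34316} - \frac{26953}{-14830} = \frac{45}{34316} - \frac{26953}{-14830} = 45 \cdot \frac{1}{34316} - - \frac{26953}{14830} = \frac{45}{34316} + \frac{26953}{14830} = \frac{462793249}{254453140}$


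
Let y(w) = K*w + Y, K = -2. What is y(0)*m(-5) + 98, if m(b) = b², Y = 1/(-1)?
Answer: 73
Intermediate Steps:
Y = -1
y(w) = -1 - 2*w (y(w) = -2*w - 1 = -1 - 2*w)
y(0)*m(-5) + 98 = (-1 - 2*0)*(-5)² + 98 = (-1 + 0)*25 + 98 = -1*25 + 98 = -25 + 98 = 73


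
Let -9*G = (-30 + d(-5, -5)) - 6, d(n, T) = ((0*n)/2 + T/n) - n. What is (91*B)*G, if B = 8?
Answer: 7280/3 ≈ 2426.7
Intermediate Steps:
d(n, T) = -n + T/n (d(n, T) = (0*(1/2) + T/n) - n = (0 + T/n) - n = T/n - n = -n + T/n)
G = 10/3 (G = -((-30 + (-1*(-5) - 5/(-5))) - 6)/9 = -((-30 + (5 - 5*(-1/5))) - 6)/9 = -((-30 + (5 + 1)) - 6)/9 = -((-30 + 6) - 6)/9 = -(-24 - 6)/9 = -1/9*(-30) = 10/3 ≈ 3.3333)
(91*B)*G = (91*8)*(10/3) = 728*(10/3) = 7280/3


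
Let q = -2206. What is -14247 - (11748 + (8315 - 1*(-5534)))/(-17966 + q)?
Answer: -287364887/20172 ≈ -14246.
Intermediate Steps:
-14247 - (11748 + (8315 - 1*(-5534)))/(-17966 + q) = -14247 - (11748 + (8315 - 1*(-5534)))/(-17966 - 2206) = -14247 - (11748 + (8315 + 5534))/(-20172) = -14247 - (11748 + 13849)*(-1)/20172 = -14247 - 25597*(-1)/20172 = -14247 - 1*(-25597/20172) = -14247 + 25597/20172 = -287364887/20172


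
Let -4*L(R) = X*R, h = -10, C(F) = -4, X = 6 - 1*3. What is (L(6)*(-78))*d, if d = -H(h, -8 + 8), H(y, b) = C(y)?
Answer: 1404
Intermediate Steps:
X = 3 (X = 6 - 3 = 3)
H(y, b) = -4
L(R) = -3*R/4
d = 4 (d = -1*(-4) = 4)
(L(6)*(-78))*d = (-3/4*6*(-78))*4 = -9/2*(-78)*4 = 351*4 = 1404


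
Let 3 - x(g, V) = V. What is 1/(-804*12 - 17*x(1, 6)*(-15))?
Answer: -1/10413 ≈ -9.6034e-5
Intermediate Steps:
x(g, V) = 3 - V
1/(-804*12 - 17*x(1, 6)*(-15)) = 1/(-804*12 - 17*(3 - 1*6)*(-15)) = 1/(-9648 - 17*(3 - 6)*(-15)) = 1/(-9648 - 17*(-3)*(-15)) = 1/(-9648 + 51*(-15)) = 1/(-9648 - 765) = 1/(-10413) = -1/10413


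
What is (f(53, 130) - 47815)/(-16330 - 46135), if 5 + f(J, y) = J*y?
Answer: 8186/12493 ≈ 0.65525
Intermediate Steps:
f(J, y) = -5 + J*y
(f(53, 130) - 47815)/(-16330 - 46135) = ((-5 + 53*130) - 47815)/(-16330 - 46135) = ((-5 + 6890) - 47815)/(-62465) = (6885 - 47815)*(-1/62465) = -40930*(-1/62465) = 8186/12493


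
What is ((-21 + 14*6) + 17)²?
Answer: 6400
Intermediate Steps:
((-21 + 14*6) + 17)² = ((-21 + 84) + 17)² = (63 + 17)² = 80² = 6400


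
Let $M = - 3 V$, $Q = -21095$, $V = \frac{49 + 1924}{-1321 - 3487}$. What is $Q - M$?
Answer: $- \frac{101430679}{4808} \approx -21096.0$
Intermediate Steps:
$V = - \frac{1973}{4808}$ ($V = \frac{1973}{-4808} = 1973 \left(- \frac{1}{4808}\right) = - \frac{1973}{4808} \approx -0.41036$)
$M = \frac{5919}{4808}$ ($M = \left(-3\right) \left(- \frac{1973}{4808}\right) = \frac{5919}{4808} \approx 1.2311$)
$Q - M = -21095 - \frac{5919}{4808} = - \frac{101430679}{4808}$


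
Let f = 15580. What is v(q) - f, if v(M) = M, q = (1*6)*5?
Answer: -15550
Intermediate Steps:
q = 30 (q = 6*5 = 30)
v(q) - f = 30 - 1*15580 = 30 - 15580 = -15550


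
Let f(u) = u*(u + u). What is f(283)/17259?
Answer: 160178/17259 ≈ 9.2808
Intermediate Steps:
f(u) = 2*u² (f(u) = u*(2*u) = 2*u²)
f(283)/17259 = (2*283²)/17259 = (2*80089)*(1/17259) = 160178*(1/17259) = 160178/17259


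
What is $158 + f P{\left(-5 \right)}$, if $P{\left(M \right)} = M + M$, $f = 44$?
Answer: $-282$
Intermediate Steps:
$P{\left(M \right)} = 2 M$
$158 + f P{\left(-5 \right)} = 158 + 44 \cdot 2 \left(-5\right) = 158 + 44 \left(-10\right) = 158 - 440 = -282$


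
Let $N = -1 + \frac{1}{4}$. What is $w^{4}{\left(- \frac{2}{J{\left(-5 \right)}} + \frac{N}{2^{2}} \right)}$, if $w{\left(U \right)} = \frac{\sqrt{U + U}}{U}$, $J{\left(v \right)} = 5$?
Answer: $\frac{25600}{2209} \approx 11.589$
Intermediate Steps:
$N = - \frac{3}{4}$ ($N = -1 + \frac{1}{4} = - \frac{3}{4} \approx -0.75$)
$w{\left(U \right)} = \frac{\sqrt{2}}{\sqrt{U}}$ ($w{\left(U \right)} = \frac{\sqrt{2 U}}{U} = \frac{\sqrt{2} \sqrt{U}}{U} = \frac{\sqrt{2}}{\sqrt{U}}$)
$w^{4}{\left(- \frac{2}{J{\left(-5 \right)}} + \frac{N}{2^{2}} \right)} = \left(\frac{\sqrt{2}}{\sqrt{- \frac{2}{5} - \frac{3}{4 \cdot 2^{2}}}}\right)^{4} = \left(\frac{\sqrt{2}}{\sqrt{\left(-2\right) \frac{1}{5} - \frac{3}{4 \cdot 4}}}\right)^{4} = \left(\frac{\sqrt{2}}{\sqrt{- \frac{2}{5} - \frac{3}{16}}}\right)^{4} = \left(\frac{\sqrt{2}}{\frac{1}{20} i \sqrt{235}}\right)^{4} = \left(\sqrt{2} \left(- \frac{4 i \sqrt{235}}{47}\right)\right)^{4} = \left(- \frac{4 i \sqrt{470}}{47}\right)^{4} = \frac{25600}{2209}$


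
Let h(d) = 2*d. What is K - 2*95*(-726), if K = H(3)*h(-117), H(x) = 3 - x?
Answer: 137940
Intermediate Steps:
K = 0 (K = (3 - 1*3)*(2*(-117)) = (3 - 3)*(-234) = 0*(-234) = 0)
K - 2*95*(-726) = 0 - 2*95*(-726) = 0 - 190*(-726) = 0 - 1*(-137940) = 0 + 137940 = 137940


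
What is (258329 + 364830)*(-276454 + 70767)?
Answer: -128175705233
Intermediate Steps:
(258329 + 364830)*(-276454 + 70767) = 623159*(-205687) = -128175705233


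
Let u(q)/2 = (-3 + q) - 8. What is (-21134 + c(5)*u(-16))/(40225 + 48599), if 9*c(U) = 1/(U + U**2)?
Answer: -105671/444120 ≈ -0.23793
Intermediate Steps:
u(q) = -22 + 2*q (u(q) = 2*((-3 + q) - 8) = 2*(-11 + q) = -22 + 2*q)
c(U) = 1/(9*(U + U**2))
(-21134 + c(5)*u(-16))/(40225 + 48599) = (-21134 + ((1/9)/(5*(1 + 5)))*(-22 + 2*(-16)))/(40225 + 48599) = (-21134 + ((1/9)*(1/5)/6)*(-22 - 32))/88824 = (-21134 + ((1/9)*(1/5)*(1/6))*(-54))*(1/88824) = (-21134 + (1/270)*(-54))*(1/88824) = (-21134 - 1/5)*(1/88824) = -105671/5*1/88824 = -105671/444120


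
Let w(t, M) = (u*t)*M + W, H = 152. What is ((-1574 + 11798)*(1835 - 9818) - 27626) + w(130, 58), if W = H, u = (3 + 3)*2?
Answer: -81555186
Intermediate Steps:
u = 12 (u = 6*2 = 12)
W = 152
w(t, M) = 152 + 12*M*t (w(t, M) = (12*t)*M + 152 = 12*M*t + 152 = 152 + 12*M*t)
((-1574 + 11798)*(1835 - 9818) - 27626) + w(130, 58) = ((-1574 + 11798)*(1835 - 9818) - 27626) + (152 + 12*58*130) = (10224*(-7983) - 27626) + (152 + 90480) = (-81618192 - 27626) + 90632 = -81645818 + 90632 = -81555186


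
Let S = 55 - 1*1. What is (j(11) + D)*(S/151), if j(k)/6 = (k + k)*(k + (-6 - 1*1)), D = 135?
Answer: 35802/151 ≈ 237.10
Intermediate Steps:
S = 54 (S = 55 - 1 = 54)
j(k) = 12*k*(-7 + k) (j(k) = 6*((k + k)*(k + (-6 - 1*1))) = 6*((2*k)*(k + (-6 - 1))) = 6*((2*k)*(k - 7)) = 6*((2*k)*(-7 + k)) = 6*(2*k*(-7 + k)) = 12*k*(-7 + k))
(j(11) + D)*(S/151) = (12*11*(-7 + 11) + 135)*(54/151) = (12*11*4 + 135)*(54*(1/151)) = (528 + 135)*(54/151) = 663*(54/151) = 35802/151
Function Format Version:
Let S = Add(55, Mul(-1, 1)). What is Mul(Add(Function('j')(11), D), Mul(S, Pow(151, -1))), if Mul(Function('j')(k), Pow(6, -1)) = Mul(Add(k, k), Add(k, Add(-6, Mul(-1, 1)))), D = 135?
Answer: Rational(35802, 151) ≈ 237.10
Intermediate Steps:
S = 54 (S = Add(55, -1) = 54)
Function('j')(k) = Mul(12, k, Add(-7, k)) (Function('j')(k) = Mul(6, Mul(Add(k, k), Add(k, Add(-6, Mul(-1, 1))))) = Mul(6, Mul(Mul(2, k), Add(k, Add(-6, -1)))) = Mul(6, Mul(Mul(2, k), Add(k, -7))) = Mul(6, Mul(Mul(2, k), Add(-7, k))) = Mul(6, Mul(2, k, Add(-7, k))) = Mul(12, k, Add(-7, k)))
Mul(Add(Function('j')(11), D), Mul(S, Pow(151, -1))) = Mul(Add(Mul(12, 11, Add(-7, 11)), 135), Mul(54, Pow(151, -1))) = Mul(Add(Mul(12, 11, 4), 135), Mul(54, Rational(1, 151))) = Mul(Add(528, 135), Rational(54, 151)) = Mul(663, Rational(54, 151)) = Rational(35802, 151)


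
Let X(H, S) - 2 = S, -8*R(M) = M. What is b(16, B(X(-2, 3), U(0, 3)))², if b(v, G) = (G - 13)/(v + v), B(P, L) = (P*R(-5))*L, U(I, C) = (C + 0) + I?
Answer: 841/65536 ≈ 0.012833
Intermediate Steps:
R(M) = -M/8
U(I, C) = C + I
X(H, S) = 2 + S
B(P, L) = 5*L*P/8 (B(P, L) = (P*(-⅛*(-5)))*L = (P*(5/8))*L = (5*P/8)*L = 5*L*P/8)
b(v, G) = (-13 + G)/(2*v) (b(v, G) = (-13 + G)/((2*v)) = (-13 + G)*(1/(2*v)) = (-13 + G)/(2*v))
b(16, B(X(-2, 3), U(0, 3)))² = ((½)*(-13 + 5*(3 + 0)*(2 + 3)/8)/16)² = ((½)*(1/16)*(-13 + (5/8)*3*5))² = ((½)*(1/16)*(-13 + 75/8))² = ((½)*(1/16)*(-29/8))² = (-29/256)² = 841/65536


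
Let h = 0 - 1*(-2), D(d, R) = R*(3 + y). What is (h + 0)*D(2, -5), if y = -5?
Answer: 20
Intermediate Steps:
D(d, R) = -2*R (D(d, R) = R*(3 - 5) = R*(-2) = -2*R)
h = 2 (h = 0 + 2 = 2)
(h + 0)*D(2, -5) = (2 + 0)*(-2*(-5)) = 2*10 = 20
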